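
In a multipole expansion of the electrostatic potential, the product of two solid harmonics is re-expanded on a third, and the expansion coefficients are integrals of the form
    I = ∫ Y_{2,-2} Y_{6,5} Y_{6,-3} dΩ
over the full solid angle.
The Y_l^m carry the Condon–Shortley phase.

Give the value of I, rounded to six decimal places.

0.120286

Rules hold: Σm=0, L=14 even, 4≤6≤8.
N = 5·13·13 = 845
Δ = 2!·2!·10!/15! = 1/90090
Racah Σ t=0..2: t=0:+1/69120 t=1:−1/14400 t=2:+1/69120 = -7/172800
⇒ 3j(2 6 6; 0 0 0)² = 14/715, sgn -1
Racah Σ t=2..2: t=2:+1/1451520 = 1/1451520
⇒ 3j(2 6 6; -2 5 -3)² = 1/91, sgn -1
4πI² = N·(3j₀)²·(3jₘ)² = 2/11
I = +1·√(0.181818/4π) = 0.12028562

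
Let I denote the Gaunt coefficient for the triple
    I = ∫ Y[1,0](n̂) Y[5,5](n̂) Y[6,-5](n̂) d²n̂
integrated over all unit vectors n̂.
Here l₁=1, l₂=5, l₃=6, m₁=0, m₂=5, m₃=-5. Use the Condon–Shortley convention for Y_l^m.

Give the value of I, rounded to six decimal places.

-0.135514

Checks pass: Σm=0; 12 even; l₃=6∈[4,6].
(2·1+1)(2·5+1)(2·6+1) = 429
Δ: 0! 2! 10! / 13! → 1/858
sum: t=0:+1/14400 = 1/14400
3j²(1 5 6; 0 0 0) = Δ·Π!·Σ² = 6/143  (sign +1)
sum: t=0:+1/3628800 = 1/3628800
3j²(1 5 6; 0 5 -5) = Δ·Π!·Σ² = 1/78  (sign -1)
combine: 4πI² = 429·6/143·1/78 = 3/13
take √, sign -1: I = -0.13551395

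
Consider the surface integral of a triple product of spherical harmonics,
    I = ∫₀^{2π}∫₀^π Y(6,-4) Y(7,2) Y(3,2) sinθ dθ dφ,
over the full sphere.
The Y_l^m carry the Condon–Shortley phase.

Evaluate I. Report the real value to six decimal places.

m-sum 0 ✓  L=16 even ✓  1≤3≤13 ✓
Π(2lᵢ+1) = 13×15×7 = 1365
triangle coeff Δ(6,7,3) = 1/2042040
Σ_t [4,6]: t=4:+1/207360 t=5:−1/57600 t=6:+1/207360 = -1/129600
(3j)²=168/12155 [(6 7 3; 0 0 0)], sign=+1
Σ_t [8,9]: t=8:+1/967680 t=9:−1/8709120 = 1/1088640
(3j)²=800/51051 [(6 7 3; -4 2 2)], sign=-1
⇒ 4πI² = 134400/454597
I = (-1)√(134400/454597/(4π)) = -0.15338448

-0.153384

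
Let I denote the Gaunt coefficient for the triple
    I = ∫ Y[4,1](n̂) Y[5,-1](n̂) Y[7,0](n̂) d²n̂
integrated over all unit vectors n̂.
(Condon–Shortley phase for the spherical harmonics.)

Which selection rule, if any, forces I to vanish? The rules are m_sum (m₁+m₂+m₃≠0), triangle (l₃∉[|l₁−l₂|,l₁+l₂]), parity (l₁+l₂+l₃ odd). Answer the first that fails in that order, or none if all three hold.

m₁+m₂+m₃ = 1 − 1 + 0 = 0  ✓
triangle: |4−5|=1 ≤ l₃=7 ≤ 4+5=9  ✓
parity: l₁+l₂+l₃ = 16 is even  ✓

none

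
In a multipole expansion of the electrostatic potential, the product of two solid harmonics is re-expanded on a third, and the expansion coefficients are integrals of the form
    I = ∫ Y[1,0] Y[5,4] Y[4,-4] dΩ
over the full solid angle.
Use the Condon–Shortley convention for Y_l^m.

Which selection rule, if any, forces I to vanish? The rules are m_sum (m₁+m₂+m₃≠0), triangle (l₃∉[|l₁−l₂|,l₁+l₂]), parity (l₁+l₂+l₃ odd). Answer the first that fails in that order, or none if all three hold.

azimuthal sum: 0 + 4 − 4 = 0  ✓
4 ≤ 4 ≤ 6 (triangle on l)  ✓
L = 1 + 5 + 4 = 10 (even)  ✓

none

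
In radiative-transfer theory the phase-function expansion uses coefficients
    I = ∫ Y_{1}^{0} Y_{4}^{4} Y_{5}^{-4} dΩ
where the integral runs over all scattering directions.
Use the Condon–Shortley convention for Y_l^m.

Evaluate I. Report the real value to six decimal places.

Rules hold: Σm=0, L=10 even, 3≤5≤5.
N = 3·9·11 = 297
Δ = 0!·2!·8!/11! = 1/495
Racah Σ t=0..0: t=0:+1/576 = 1/576
⇒ 3j(1 4 5; 0 0 0)² = 5/99, sgn -1
Racah Σ t=0..0: t=0:+1/40320 = 1/40320
⇒ 3j(1 4 5; 0 4 -4)² = 1/55, sgn -1
4πI² = N·(3j₀)²·(3jₘ)² = 3/11
I = +1·√(0.272727/4π) = 0.14731920

0.147319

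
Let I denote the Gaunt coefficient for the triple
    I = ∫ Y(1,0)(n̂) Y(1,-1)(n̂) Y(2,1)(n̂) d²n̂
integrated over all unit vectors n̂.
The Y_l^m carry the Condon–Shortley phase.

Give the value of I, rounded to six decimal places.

Rules hold: Σm=0, L=4 even, 0≤2≤2.
N = 3·3·5 = 45
Δ = 0!·2!·2!/5! = 1/30
Racah Σ t=0..0: t=0:+1/1 = 1/1
⇒ 3j(1 1 2; 0 0 0)² = 2/15, sgn +1
Racah Σ t=0..0: t=0:+1/2 = 1/2
⇒ 3j(1 1 2; 0 -1 1)² = 1/10, sgn -1
4πI² = N·(3j₀)²·(3jₘ)² = 3/5
I = -1·√(0.6/4π) = -0.21850969

-0.218510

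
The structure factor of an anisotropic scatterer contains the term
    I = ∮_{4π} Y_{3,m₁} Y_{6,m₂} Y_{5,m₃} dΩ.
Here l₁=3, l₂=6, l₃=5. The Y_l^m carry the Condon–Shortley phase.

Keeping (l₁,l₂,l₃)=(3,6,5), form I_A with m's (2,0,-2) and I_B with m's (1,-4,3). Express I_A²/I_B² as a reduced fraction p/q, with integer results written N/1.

Shared (l₁,l₂,l₃)=(3,6,5): N and (l;000)² cancel in I_A²/I_B².
A: Δ = 4!·2!·8!/15! = 1/675675; Racah Σ t=0..1: t=0:+1/34560 t=1:−1/8640 = -1/11520; ⇒ 3j(3 6 5; 2 0 -2)² = 3/143, sgn +1
B: Δ = 4!·2!·8!/15! = 1/675675; Racah Σ t=0..2: t=0:+1/69120 t=1:−1/30240 t=2:+1/322560 = -1/64512; ⇒ 3j(3 6 5; 1 -4 3)² = 10/1001, sgn -1
I_A²/I_B² = (3/143)/(10/1001) = 21/10

21/10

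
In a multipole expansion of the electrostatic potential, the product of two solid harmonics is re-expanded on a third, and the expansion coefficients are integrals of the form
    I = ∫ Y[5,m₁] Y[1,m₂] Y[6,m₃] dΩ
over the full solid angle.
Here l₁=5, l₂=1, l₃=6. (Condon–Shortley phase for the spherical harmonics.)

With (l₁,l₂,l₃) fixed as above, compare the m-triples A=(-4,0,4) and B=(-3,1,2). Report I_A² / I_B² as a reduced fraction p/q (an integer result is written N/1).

10/3

Same 5,1,6: normalisation and zero-m 3j drop out of the ratio.
A: Δ: 0! 10! 2! / 13! → 1/858; sum: t=0:+1/362880 = 1/362880; 3j²(5 1 6; -4 0 4) = Δ·Π!·Σ² = 10/429  (sign +1)
B: Δ: 0! 10! 2! / 13! → 1/858; sum: t=0:+1/161280 = 1/161280; 3j²(5 1 6; -3 1 2) = Δ·Π!·Σ² = 1/143  (sign +1)
I_A²/I_B² = (10/429)/(1/143) = 10/3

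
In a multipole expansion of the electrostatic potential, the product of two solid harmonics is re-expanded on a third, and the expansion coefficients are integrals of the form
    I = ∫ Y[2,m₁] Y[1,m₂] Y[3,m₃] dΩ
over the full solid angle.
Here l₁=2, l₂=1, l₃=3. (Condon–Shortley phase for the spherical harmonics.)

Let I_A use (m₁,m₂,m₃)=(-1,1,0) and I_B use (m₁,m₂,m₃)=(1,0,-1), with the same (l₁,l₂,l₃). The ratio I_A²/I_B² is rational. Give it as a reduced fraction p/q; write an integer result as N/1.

3/8

l's match ⇒ only the (l;m) 3-j factors differ between A and B.
A: triangle coeff Δ(2,1,3) = 1/105; Σ_t [0,0]: t=0:+1/12 = 1/12; (3j)²=1/35 [(2 1 3; -1 1 0)], sign=-1
B: triangle coeff Δ(2,1,3) = 1/105; Σ_t [0,0]: t=0:+1/6 = 1/6; (3j)²=8/105 [(2 1 3; 1 0 -1)], sign=+1
I_A²/I_B² = (1/35)/(8/105) = 3/8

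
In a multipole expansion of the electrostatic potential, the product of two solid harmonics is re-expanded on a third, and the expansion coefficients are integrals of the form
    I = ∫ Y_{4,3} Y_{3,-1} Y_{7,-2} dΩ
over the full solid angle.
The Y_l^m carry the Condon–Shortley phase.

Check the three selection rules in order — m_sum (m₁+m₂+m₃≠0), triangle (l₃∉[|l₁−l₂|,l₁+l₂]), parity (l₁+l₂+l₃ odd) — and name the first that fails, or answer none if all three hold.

none

Σmᵢ = 0  ✓
l₃∈[|l₁−l₂|,l₁+l₂]=[1,7], have l₃=7  ✓
Σlᵢ = 14 ⇒ even  ✓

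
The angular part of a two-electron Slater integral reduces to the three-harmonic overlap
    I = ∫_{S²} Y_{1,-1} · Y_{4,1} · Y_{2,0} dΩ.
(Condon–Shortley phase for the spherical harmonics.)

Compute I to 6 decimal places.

|1−4|≤2≤1+4 violated ⇒ I = 0

0.000000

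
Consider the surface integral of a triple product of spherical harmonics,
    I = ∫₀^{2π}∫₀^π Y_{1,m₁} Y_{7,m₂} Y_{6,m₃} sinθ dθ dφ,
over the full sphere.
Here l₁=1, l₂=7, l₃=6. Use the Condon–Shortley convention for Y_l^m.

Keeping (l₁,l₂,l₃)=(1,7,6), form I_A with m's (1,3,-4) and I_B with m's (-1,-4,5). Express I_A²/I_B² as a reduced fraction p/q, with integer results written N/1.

Same 1,7,6: normalisation and zero-m 3j drop out of the ratio.
A: Δ: 2! 0! 12! / 15! → 1/1365; sum: t=0:+1/14515200 = 1/14515200; 3j²(1 7 6; 1 3 -4) = Δ·Π!·Σ² = 2/455  (sign +1)
B: Δ: 2! 0! 12! / 15! → 1/1365; sum: t=2:+1/79833600 = 1/79833600; 3j²(1 7 6; -1 -4 5) = Δ·Π!·Σ² = 1/455  (sign -1)
I_A²/I_B² = (2/455)/(1/455) = 2/1

2/1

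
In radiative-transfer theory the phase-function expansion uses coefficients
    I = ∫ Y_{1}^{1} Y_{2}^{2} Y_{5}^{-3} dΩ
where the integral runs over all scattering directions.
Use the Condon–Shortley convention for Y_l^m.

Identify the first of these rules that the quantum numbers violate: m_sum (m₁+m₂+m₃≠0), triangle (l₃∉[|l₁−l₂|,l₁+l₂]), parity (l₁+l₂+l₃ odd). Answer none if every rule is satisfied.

triangle

Σmᵢ = 0  ✓
l₃∈[|l₁−l₂|,l₁+l₂]=[1,3], have l₃=5  ✗
Σlᵢ = 8 ⇒ even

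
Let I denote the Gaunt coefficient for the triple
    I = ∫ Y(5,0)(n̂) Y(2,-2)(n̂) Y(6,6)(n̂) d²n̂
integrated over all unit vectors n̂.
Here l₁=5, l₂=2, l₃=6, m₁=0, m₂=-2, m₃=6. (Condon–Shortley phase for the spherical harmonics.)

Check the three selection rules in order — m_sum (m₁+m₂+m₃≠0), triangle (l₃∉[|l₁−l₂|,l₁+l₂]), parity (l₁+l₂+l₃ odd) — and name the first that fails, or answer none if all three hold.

m₁+m₂+m₃ = 0 − 2 + 6 = 4  ✗
triangle: |5−2|=3 ≤ l₃=6 ≤ 5+2=7
parity: l₁+l₂+l₃ = 13 is odd

m_sum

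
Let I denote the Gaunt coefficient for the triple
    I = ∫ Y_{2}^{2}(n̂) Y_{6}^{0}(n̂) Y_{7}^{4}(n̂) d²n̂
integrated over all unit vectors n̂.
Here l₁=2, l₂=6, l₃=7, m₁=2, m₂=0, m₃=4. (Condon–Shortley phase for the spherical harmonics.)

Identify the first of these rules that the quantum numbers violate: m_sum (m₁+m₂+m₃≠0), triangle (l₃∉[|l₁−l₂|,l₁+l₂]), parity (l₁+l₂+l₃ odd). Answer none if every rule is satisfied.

m₁+m₂+m₃ = 2 + 0 + 4 = 6  ✗
triangle: |2−6|=4 ≤ l₃=7 ≤ 2+6=8
parity: l₁+l₂+l₃ = 15 is odd

m_sum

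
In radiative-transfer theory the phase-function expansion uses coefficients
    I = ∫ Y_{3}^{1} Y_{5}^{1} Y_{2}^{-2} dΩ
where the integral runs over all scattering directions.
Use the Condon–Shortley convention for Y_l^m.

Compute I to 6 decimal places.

-0.092802

Checks pass: Σm=0; 10 even; l₃=2∈[2,8].
(2·3+1)(2·5+1)(2·2+1) = 385
Δ: 6! 0! 4! / 11! → 1/2310
sum: t=3:−1/144 = -1/144
3j²(3 5 2; 0 0 0) = Δ·Π!·Σ² = 10/231  (sign -1)
sum: t=2:+1/1152 = 1/1152
3j²(3 5 2; 1 1 -2) = Δ·Π!·Σ² = 1/154  (sign +1)
combine: 4πI² = 385·10/231·1/154 = 25/231
take √, sign -1: I = -0.09280237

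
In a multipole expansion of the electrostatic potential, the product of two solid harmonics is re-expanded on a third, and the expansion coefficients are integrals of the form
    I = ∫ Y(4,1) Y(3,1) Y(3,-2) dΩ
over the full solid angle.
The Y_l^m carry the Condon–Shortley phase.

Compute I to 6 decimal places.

Rules hold: Σm=0, L=10 even, 1≤3≤7.
N = 9·7·7 = 441
Δ = 4!·4!·2!/11! = 1/34650
Racah Σ t=1..3: t=1:−1/72 t=2:+1/16 t=3:−1/72 = 5/144
⇒ 3j(4 3 3; 0 0 0)² = 2/77, sgn -1
Racah Σ t=2..3: t=2:+1/48 t=3:−1/144 = 1/72
⇒ 3j(4 3 3; 1 1 -2)² = 16/693, sgn -1
4πI² = N·(3j₀)²·(3jₘ)² = 32/121
I = +1·√(0.264463/4π) = 0.14506992

0.145070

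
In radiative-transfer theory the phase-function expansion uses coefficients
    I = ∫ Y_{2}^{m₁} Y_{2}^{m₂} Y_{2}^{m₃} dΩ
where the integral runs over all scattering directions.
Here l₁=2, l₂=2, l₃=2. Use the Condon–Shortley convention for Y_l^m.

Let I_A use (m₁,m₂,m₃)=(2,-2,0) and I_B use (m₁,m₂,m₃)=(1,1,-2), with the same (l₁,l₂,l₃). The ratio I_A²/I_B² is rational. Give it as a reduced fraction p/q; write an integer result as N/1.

Same 2,2,2: normalisation and zero-m 3j drop out of the ratio.
A: Δ: 2! 2! 2! / 7! → 1/630; sum: t=0:+1/8 = 1/8; 3j²(2 2 2; 2 -2 0) = Δ·Π!·Σ² = 2/35  (sign +1)
B: Δ: 2! 2! 2! / 7! → 1/630; sum: t=1:−1/4 = -1/4; 3j²(2 2 2; 1 1 -2) = Δ·Π!·Σ² = 3/35  (sign -1)
I_A²/I_B² = (2/35)/(3/35) = 2/3

2/3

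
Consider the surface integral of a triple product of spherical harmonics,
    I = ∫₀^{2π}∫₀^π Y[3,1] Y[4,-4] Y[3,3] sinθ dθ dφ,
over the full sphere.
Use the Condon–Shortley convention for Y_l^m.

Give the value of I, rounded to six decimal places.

-0.166198

m-sum 0 ✓  L=10 even ✓  1≤3≤7 ✓
Π(2lᵢ+1) = 7×9×7 = 441
triangle coeff Δ(3,4,3) = 1/34650
Σ_t [1,3]: t=1:−1/72 t=2:+1/16 t=3:−1/72 = 5/144
(3j)²=2/77 [(3 4 3; 0 0 0)], sign=-1
Σ_t [0,0]: t=0:+1/1152 = 1/1152
(3j)²=1/33 [(3 4 3; 1 -4 3)], sign=+1
⇒ 4πI² = 42/121
I = (-1)√(42/121/(4π)) = -0.16619847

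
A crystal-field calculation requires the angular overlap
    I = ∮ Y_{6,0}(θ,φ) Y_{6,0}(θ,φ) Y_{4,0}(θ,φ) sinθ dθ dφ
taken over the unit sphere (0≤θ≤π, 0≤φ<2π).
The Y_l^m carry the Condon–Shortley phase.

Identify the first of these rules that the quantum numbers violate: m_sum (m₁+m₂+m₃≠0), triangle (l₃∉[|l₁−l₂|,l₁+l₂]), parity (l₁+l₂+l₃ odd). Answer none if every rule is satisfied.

none

azimuthal sum: 0 + 0 + 0 = 0  ✓
0 ≤ 4 ≤ 12 (triangle on l)  ✓
L = 6 + 6 + 4 = 16 (even)  ✓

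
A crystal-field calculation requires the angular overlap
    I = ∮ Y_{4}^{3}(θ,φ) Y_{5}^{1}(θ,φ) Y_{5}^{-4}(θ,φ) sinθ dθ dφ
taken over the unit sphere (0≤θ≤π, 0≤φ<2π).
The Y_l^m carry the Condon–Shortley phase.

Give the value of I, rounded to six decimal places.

-0.168084

Rules hold: Σm=0, L=14 even, 1≤5≤9.
N = 9·11·11 = 1089
Δ = 4!·4!·6!/15! = 1/3153150
Racah Σ t=0..4: t=0:+1/69120 t=1:−1/1728 t=2:+1/576 t=3:−1/1728 t=4:+1/69120 = 7/11520
⇒ 3j(4 5 5; 0 0 0)² = 2/143, sgn -1
Racah Σ t=0..1: t=0:+1/103680 t=1:−1/17280 = -1/20736
⇒ 3j(4 5 5; 3 1 -4)² = 10/429, sgn +1
4πI² = N·(3j₀)²·(3jₘ)² = 60/169
I = -1·√(0.35503/4π) = -0.16808437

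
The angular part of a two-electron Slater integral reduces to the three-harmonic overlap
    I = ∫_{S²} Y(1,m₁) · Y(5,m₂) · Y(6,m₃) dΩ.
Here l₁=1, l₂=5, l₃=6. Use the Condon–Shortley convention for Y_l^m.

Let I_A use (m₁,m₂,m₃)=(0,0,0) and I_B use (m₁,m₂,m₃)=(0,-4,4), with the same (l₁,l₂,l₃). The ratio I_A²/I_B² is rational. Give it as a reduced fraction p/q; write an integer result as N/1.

Shared (l₁,l₂,l₃)=(1,5,6): N and (l;000)² cancel in I_A²/I_B².
A: Δ = 0!·2!·10!/13! = 1/858; Racah Σ t=0..0: t=0:+1/14400 = 1/14400; ⇒ 3j(1 5 6; 0 0 0)² = 6/143, sgn +1
B: Δ = 0!·2!·10!/13! = 1/858; Racah Σ t=0..0: t=0:+1/362880 = 1/362880; ⇒ 3j(1 5 6; 0 -4 4)² = 10/429, sgn +1
I_A²/I_B² = (6/143)/(10/429) = 9/5

9/5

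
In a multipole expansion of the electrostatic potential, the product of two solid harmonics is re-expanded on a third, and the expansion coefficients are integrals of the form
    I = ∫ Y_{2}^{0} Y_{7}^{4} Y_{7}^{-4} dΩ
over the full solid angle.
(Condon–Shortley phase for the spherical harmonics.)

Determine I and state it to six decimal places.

0.022834

m-sum 0 ✓  L=16 even ✓  5≤7≤9 ✓
Π(2lᵢ+1) = 5×15×15 = 1125
triangle coeff Δ(2,7,7) = 1/185640
Σ_t [0,2]: t=0:+1/2419200 t=1:−1/518400 t=2:+1/2419200 = -1/907200
(3j)²=56/3315 [(2 7 7; 0 0 0)], sign=+1
Σ_t [0,2]: t=0:+1/159667200 t=1:−1/7257600 t=2:+1/8709120 = -1/59875200
(3j)²=8/23205 [(2 7 7; 0 4 -4)], sign=+1
⇒ 4πI² = 320/48841
I = (+1)√(320/48841/(4π)) = 0.02283378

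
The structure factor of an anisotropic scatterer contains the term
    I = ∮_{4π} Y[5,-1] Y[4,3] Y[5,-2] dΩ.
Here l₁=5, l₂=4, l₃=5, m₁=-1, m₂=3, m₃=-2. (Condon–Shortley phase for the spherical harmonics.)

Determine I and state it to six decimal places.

-0.048522

Checks pass: Σm=0; 14 even; l₃=5∈[1,9].
(2·5+1)(2·4+1)(2·5+1) = 1089
Δ: 4! 6! 4! / 15! → 1/3153150
sum: t=0:+1/69120 t=1:−1/1728 t=2:+1/576 t=3:−1/1728 t=4:+1/69120 = 7/11520
3j²(5 4 5; 0 0 0) = Δ·Π!·Σ² = 2/143  (sign -1)
sum: t=3:−1/5184 t=4:+1/6912 = -1/20736
3j²(5 4 5; -1 3 -2) = Δ·Π!·Σ² = 5/2574  (sign +1)
combine: 4πI² = 1089·2/143·5/2574 = 5/169
take √, sign -1: I = -0.04852178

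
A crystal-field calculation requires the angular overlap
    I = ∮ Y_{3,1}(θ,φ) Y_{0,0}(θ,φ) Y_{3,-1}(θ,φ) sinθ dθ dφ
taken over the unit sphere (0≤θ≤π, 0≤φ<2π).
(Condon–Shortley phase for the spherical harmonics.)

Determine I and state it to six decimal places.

-0.282095

Rules hold: Σm=0, L=6 even, 3≤3≤3.
N = 7·1·7 = 49
Δ = 0!·6!·0!/7! = 1/7
Racah Σ t=0..0: t=0:+1/36 = 1/36
⇒ 3j(3 0 3; 0 0 0)² = 1/7, sgn -1
Racah Σ t=0..0: t=0:+1/48 = 1/48
⇒ 3j(3 0 3; 1 0 -1)² = 1/7, sgn +1
4πI² = N·(3j₀)²·(3jₘ)² = 1/1
I = -1·√(1/4π) = -0.28209479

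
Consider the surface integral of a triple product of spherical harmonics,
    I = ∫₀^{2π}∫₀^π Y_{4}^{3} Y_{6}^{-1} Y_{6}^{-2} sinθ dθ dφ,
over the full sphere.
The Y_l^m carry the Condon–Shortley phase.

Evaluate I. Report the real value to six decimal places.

Checks pass: Σm=0; 16 even; l₃=6∈[2,10].
(2·4+1)(2·6+1)(2·6+1) = 1521
Δ: 4! 4! 8! / 17! → 1/15315300
sum: t=0:+1/829440 t=1:−1/25920 t=2:+1/9216 t=3:−1/25920 t=4:+1/829440 = 7/207360
3j²(4 6 6; 0 0 0) = Δ·Π!·Σ² = 28/2431  (sign +1)
sum: t=0:+1/103680 t=1:−1/82944 = -1/414720
3j²(4 6 6; 3 -1 -2) = Δ·Π!·Σ² = 49/43758  (sign -1)
combine: 4πI² = 1521·28/2431·49/43758 = 686/34969
take √, sign -1: I = -0.03951077

-0.039511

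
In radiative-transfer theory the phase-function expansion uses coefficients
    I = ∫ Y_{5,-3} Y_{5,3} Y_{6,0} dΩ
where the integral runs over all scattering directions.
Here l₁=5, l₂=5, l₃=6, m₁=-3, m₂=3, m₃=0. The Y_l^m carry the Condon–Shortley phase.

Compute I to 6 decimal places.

0.088978

m-sum 0 ✓  L=16 even ✓  0≤6≤10 ✓
Π(2lᵢ+1) = 11×11×13 = 1573
triangle coeff Δ(5,5,6) = 1/28588560
Σ_t [0,4]: t=0:+1/345600 t=1:−1/13824 t=2:+1/5184 t=3:−1/13824 t=4:+1/345600 = 7/129600
(3j)²=80/7293 [(5 5 6; 0 0 0)], sign=+1
Σ_t [2,4]: t=2:+1/2073600 t=3:−1/86400 t=4:+1/55296 = 29/4147200
(3j)²=841/145860 [(5 5 6; -3 3 0)], sign=+1
⇒ 4πI² = 3364/33813
I = (+1)√(3364/33813/(4π)) = 0.08897771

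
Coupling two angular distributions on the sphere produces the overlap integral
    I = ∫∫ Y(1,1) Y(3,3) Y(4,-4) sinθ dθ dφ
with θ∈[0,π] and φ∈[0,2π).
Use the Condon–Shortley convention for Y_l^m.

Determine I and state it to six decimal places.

0.325735

m-sum 0 ✓  L=8 even ✓  2≤4≤4 ✓
Π(2lᵢ+1) = 3×7×9 = 189
triangle coeff Δ(1,3,4) = 1/252
Σ_t [0,0]: t=0:+1/36 = 1/36
(3j)²=4/63 [(1 3 4; 0 0 0)], sign=+1
Σ_t [0,0]: t=0:+1/1440 = 1/1440
(3j)²=1/9 [(1 3 4; 1 3 -4)], sign=+1
⇒ 4πI² = 4/3
I = (+1)√(4/3/(4π)) = 0.32573501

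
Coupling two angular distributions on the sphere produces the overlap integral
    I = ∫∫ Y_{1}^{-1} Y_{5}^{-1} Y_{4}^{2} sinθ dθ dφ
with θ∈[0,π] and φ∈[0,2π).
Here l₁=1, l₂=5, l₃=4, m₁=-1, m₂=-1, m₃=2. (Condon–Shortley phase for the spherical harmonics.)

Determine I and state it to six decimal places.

-0.120286

Checks pass: Σm=0; 10 even; l₃=4∈[4,6].
(2·1+1)(2·5+1)(2·4+1) = 297
Δ: 2! 0! 8! / 11! → 1/495
sum: t=1:−1/576 = -1/576
3j²(1 5 4; 0 0 0) = Δ·Π!·Σ² = 5/99  (sign -1)
sum: t=2:+1/2880 = 1/2880
3j²(1 5 4; -1 -1 2) = Δ·Π!·Σ² = 2/165  (sign +1)
combine: 4πI² = 297·5/99·2/165 = 2/11
take √, sign -1: I = -0.12028562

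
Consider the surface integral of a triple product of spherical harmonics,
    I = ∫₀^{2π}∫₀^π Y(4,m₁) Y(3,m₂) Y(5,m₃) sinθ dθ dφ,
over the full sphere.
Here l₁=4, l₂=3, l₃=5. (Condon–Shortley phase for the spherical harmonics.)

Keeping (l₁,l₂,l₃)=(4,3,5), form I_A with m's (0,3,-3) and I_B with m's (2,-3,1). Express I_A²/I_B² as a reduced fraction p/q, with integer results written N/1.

28/15

Same 4,3,5: normalisation and zero-m 3j drop out of the ratio.
A: Δ: 2! 6! 4! / 13! → 1/180180; sum: t=2:+1/2304 = 1/2304; 3j²(4 3 5; 0 3 -3) = Δ·Π!·Σ² = 5/143  (sign +1)
B: Δ: 2! 6! 4! / 13! → 1/180180; sum: t=0:+1/2304 = 1/2304; 3j²(4 3 5; 2 -3 1) = Δ·Π!·Σ² = 75/4004  (sign +1)
I_A²/I_B² = (5/143)/(75/4004) = 28/15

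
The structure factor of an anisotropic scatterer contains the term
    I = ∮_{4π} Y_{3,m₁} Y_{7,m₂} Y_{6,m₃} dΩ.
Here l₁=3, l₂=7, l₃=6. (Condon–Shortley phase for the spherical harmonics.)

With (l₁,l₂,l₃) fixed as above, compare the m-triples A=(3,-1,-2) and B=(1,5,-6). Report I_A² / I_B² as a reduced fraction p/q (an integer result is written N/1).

l's match ⇒ only the (l;m) 3-j factors differ between A and B.
A: triangle coeff Δ(3,7,6) = 1/2042040; Σ_t [0,0]: t=0:+1/829440 = 1/829440; (3j)²=35/2431 [(3 7 6; 3 -1 -2)], sign=+1
B: triangle coeff Δ(3,7,6) = 1/2042040; Σ_t [2,2]: t=2:+1/29030400 = 1/29030400; (3j)²=99/7735 [(3 7 6; 1 5 -6)], sign=+1
I_A²/I_B² = (35/2431)/(99/7735) = 1225/1089

1225/1089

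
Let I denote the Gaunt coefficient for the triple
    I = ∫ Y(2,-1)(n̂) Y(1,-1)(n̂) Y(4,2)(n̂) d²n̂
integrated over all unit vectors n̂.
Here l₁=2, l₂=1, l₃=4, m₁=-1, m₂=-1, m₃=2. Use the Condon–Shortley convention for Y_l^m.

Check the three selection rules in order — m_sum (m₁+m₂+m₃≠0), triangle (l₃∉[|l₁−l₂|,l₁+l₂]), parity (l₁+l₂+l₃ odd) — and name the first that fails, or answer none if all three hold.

Σmᵢ = 0  ✓
l₃∈[|l₁−l₂|,l₁+l₂]=[1,3], have l₃=4  ✗
Σlᵢ = 7 ⇒ odd

triangle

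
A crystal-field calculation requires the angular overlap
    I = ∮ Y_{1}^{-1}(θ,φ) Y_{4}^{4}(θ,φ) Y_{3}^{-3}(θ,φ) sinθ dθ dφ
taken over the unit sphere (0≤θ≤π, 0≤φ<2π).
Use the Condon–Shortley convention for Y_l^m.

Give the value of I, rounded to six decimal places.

0.325735

Checks pass: Σm=0; 8 even; l₃=3∈[3,5].
(2·1+1)(2·4+1)(2·3+1) = 189
Δ: 2! 0! 6! / 9! → 1/252
sum: t=1:−1/36 = -1/36
3j²(1 4 3; 0 0 0) = Δ·Π!·Σ² = 4/63  (sign +1)
sum: t=2:+1/1440 = 1/1440
3j²(1 4 3; -1 4 -3) = Δ·Π!·Σ² = 1/9  (sign +1)
combine: 4πI² = 189·4/63·1/9 = 4/3
take √, sign +1: I = 0.32573501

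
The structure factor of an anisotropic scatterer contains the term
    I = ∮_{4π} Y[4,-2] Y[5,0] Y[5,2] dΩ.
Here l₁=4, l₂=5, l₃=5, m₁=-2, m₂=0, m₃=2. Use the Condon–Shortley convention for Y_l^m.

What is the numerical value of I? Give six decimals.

-0.099440

Checks pass: Σm=0; 14 even; l₃=5∈[1,9].
(2·4+1)(2·5+1)(2·5+1) = 1089
Δ: 4! 4! 6! / 15! → 1/3153150
sum: t=0:+1/69120 t=1:−1/1728 t=2:+1/576 t=3:−1/1728 t=4:+1/69120 = 7/11520
3j²(4 5 5; 0 0 0) = Δ·Π!·Σ² = 2/143  (sign -1)
sum: t=2:+1/3456 t=3:−1/1728 t=4:+1/11520 = -7/34560
3j²(4 5 5; -2 0 2) = Δ·Π!·Σ² = 7/858  (sign +1)
combine: 4πI² = 1089·2/143·7/858 = 21/169
take √, sign -1: I = -0.09944006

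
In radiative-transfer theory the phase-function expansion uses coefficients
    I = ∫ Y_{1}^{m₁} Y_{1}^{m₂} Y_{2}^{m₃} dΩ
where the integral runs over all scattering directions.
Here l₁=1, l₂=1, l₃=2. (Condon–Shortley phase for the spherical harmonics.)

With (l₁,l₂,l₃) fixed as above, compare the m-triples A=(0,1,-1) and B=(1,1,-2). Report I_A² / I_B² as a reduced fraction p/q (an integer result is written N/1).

1/2

Same 1,1,2: normalisation and zero-m 3j drop out of the ratio.
A: Δ: 0! 2! 2! / 5! → 1/30; sum: t=0:+1/2 = 1/2; 3j²(1 1 2; 0 1 -1) = Δ·Π!·Σ² = 1/10  (sign -1)
B: Δ: 0! 2! 2! / 5! → 1/30; sum: t=0:+1/4 = 1/4; 3j²(1 1 2; 1 1 -2) = Δ·Π!·Σ² = 1/5  (sign +1)
I_A²/I_B² = (1/10)/(1/5) = 1/2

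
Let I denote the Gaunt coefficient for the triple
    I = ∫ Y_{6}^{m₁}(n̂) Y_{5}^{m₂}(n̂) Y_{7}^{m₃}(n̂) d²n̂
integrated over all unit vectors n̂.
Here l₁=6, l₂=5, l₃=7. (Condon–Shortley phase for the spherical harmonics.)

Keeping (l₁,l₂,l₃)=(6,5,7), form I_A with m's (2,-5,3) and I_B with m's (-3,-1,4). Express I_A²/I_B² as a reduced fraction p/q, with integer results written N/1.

85750/297

Shared (l₁,l₂,l₃)=(6,5,7): N and (l;000)² cancel in I_A²/I_B².
A: Δ = 4!·8!·6!/19! = 1/174594420; Racah Σ t=0..0: t=0:+1/9953280 = 1/9953280; ⇒ 3j(6 5 7; 2 -5 3)² = 2450/138567, sgn +1
B: Δ = 4!·8!·6!/19! = 1/174594420; Racah Σ t=1..4: t=1:−1/8709120 t=2:+1/967680 t=3:−1/1036800 t=4:+1/12441600 = 1/29030400; ⇒ 3j(6 5 7; -3 -1 4)² = 9/146965, sgn -1
I_A²/I_B² = (2450/138567)/(9/146965) = 85750/297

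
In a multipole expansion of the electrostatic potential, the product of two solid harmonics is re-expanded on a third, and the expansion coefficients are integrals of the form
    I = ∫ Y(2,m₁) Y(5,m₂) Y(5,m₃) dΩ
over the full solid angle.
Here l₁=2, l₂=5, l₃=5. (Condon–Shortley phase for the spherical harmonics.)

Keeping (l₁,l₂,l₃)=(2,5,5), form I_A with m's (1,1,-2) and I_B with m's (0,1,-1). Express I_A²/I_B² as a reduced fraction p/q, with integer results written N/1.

14/27

l's match ⇒ only the (l;m) 3-j factors differ between A and B.
A: triangle coeff Δ(2,5,5) = 1/38610; Σ_t [0,1]: t=0:+1/2880 t=1:−1/1440 = -1/2880; (3j)²=7/715 [(2 5 5; 1 1 -2)], sign=+1
B: triangle coeff Δ(2,5,5) = 1/38610; Σ_t [0,2]: t=0:+1/5760 t=1:−1/720 t=2:+1/2304 = -1/1280; (3j)²=27/1430 [(2 5 5; 0 1 -1)], sign=-1
I_A²/I_B² = (7/715)/(27/1430) = 14/27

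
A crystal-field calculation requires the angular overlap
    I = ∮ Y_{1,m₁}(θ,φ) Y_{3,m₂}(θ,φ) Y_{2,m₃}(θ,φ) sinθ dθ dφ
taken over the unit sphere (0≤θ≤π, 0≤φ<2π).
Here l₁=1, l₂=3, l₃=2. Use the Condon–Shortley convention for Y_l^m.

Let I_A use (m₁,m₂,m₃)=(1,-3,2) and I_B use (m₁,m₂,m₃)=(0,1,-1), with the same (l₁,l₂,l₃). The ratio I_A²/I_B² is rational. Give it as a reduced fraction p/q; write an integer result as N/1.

l's match ⇒ only the (l;m) 3-j factors differ between A and B.
A: triangle coeff Δ(1,3,2) = 1/105; Σ_t [0,0]: t=0:+1/48 = 1/48; (3j)²=1/7 [(1 3 2; 1 -3 2)], sign=+1
B: triangle coeff Δ(1,3,2) = 1/105; Σ_t [1,1]: t=1:−1/6 = -1/6; (3j)²=8/105 [(1 3 2; 0 1 -1)], sign=+1
I_A²/I_B² = (1/7)/(8/105) = 15/8

15/8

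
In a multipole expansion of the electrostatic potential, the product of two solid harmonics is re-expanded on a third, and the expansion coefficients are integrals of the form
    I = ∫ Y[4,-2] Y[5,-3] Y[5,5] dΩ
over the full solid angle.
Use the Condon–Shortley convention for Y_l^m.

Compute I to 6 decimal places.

-0.184127

Checks pass: Σm=0; 14 even; l₃=5∈[1,9].
(2·4+1)(2·5+1)(2·5+1) = 1089
Δ: 4! 4! 6! / 15! → 1/3153150
sum: t=0:+1/69120 t=1:−1/1728 t=2:+1/576 t=3:−1/1728 t=4:+1/69120 = 7/11520
3j²(4 5 5; 0 0 0) = Δ·Π!·Σ² = 2/143  (sign -1)
sum: t=2:+1/69120 = 1/69120
3j²(4 5 5; -2 -3 5) = Δ·Π!·Σ² = 4/143  (sign +1)
combine: 4πI² = 1089·2/143·4/143 = 72/169
take √, sign -1: I = -0.18412721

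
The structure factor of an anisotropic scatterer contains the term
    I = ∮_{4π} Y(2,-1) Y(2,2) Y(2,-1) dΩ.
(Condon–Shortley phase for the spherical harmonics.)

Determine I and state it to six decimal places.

m-sum 0 ✓  L=6 even ✓  0≤2≤4 ✓
Π(2lᵢ+1) = 5×5×5 = 125
triangle coeff Δ(2,2,2) = 1/630
Σ_t [0,2]: t=0:+1/8 t=1:−1/1 t=2:+1/8 = -3/4
(3j)²=2/35 [(2 2 2; 0 0 0)], sign=-1
Σ_t [2,2]: t=2:+1/4 = 1/4
(3j)²=3/35 [(2 2 2; -1 2 -1)], sign=-1
⇒ 4πI² = 30/49
I = (+1)√(30/49/(4π)) = 0.22072812

0.220728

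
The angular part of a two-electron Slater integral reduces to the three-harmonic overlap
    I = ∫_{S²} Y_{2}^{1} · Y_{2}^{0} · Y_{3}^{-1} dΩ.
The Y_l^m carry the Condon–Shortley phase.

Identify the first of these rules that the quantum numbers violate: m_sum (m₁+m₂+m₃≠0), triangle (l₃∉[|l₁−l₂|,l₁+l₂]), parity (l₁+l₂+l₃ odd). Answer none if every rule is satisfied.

m₁+m₂+m₃ = 1 + 0 − 1 = 0  ✓
triangle: |2−2|=0 ≤ l₃=3 ≤ 2+2=4  ✓
parity: l₁+l₂+l₃ = 7 is odd  ✗

parity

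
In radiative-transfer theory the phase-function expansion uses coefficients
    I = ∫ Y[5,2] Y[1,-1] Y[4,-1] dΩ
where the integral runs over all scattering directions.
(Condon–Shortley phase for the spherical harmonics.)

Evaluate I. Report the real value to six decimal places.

0.225034

Checks pass: Σm=0; 10 even; l₃=4∈[4,6].
(2·5+1)(2·1+1)(2·4+1) = 297
Δ: 2! 8! 0! / 11! → 1/495
sum: t=1:−1/576 = -1/576
3j²(5 1 4; 0 0 0) = Δ·Π!·Σ² = 5/99  (sign -1)
sum: t=0:+1/1440 = 1/1440
3j²(5 1 4; 2 -1 -1) = Δ·Π!·Σ² = 7/165  (sign -1)
combine: 4πI² = 297·5/99·7/165 = 7/11
take √, sign +1: I = 0.22503380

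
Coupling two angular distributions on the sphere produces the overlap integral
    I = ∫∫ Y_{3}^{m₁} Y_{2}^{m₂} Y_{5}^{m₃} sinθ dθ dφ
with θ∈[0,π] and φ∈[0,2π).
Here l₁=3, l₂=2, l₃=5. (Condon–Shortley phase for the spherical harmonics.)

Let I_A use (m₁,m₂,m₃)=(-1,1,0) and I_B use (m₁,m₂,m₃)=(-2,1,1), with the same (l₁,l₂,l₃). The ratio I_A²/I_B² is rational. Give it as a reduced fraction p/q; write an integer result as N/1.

l's match ⇒ only the (l;m) 3-j factors differ between A and B.
A: triangle coeff Δ(3,2,5) = 1/2310; Σ_t [0,0]: t=0:+1/288 = 1/288; (3j)²=5/231 [(3 2 5; -1 1 0)], sign=-1
B: triangle coeff Δ(3,2,5) = 1/2310; Σ_t [0,0]: t=0:+1/720 = 1/720; (3j)²=4/385 [(3 2 5; -2 1 1)], sign=+1
I_A²/I_B² = (5/231)/(4/385) = 25/12

25/12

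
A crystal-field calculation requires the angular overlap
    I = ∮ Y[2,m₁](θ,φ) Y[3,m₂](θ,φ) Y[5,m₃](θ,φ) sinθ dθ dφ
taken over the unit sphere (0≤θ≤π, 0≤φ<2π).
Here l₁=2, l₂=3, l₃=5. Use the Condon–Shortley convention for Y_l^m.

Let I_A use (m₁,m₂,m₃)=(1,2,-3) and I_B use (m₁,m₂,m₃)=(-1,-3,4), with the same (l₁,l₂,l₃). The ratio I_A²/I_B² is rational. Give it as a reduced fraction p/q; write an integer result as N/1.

4/3

l's match ⇒ only the (l;m) 3-j factors differ between A and B.
A: triangle coeff Δ(2,3,5) = 1/2310; Σ_t [0,0]: t=0:+1/720 = 1/720; (3j)²=8/165 [(2 3 5; 1 2 -3)], sign=+1
B: triangle coeff Δ(2,3,5) = 1/2310; Σ_t [0,0]: t=0:+1/4320 = 1/4320; (3j)²=2/55 [(2 3 5; -1 -3 4)], sign=-1
I_A²/I_B² = (8/165)/(2/55) = 4/3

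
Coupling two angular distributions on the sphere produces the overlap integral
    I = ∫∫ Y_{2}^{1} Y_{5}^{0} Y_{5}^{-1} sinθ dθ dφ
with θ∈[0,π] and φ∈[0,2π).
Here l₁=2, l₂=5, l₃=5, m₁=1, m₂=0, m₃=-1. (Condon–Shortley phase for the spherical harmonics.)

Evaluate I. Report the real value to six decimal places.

m-sum 0 ✓  L=12 even ✓  3≤5≤7 ✓
Π(2lᵢ+1) = 5×11×11 = 605
triangle coeff Δ(2,5,5) = 1/38610
Σ_t [0,2]: t=0:+1/2880 t=1:−1/576 t=2:+1/2880 = -1/960
(3j)²=10/429 [(2 5 5; 0 0 0)], sign=+1
Σ_t [0,1]: t=0:+1/1440 t=1:−1/1152 = -1/5760
(3j)²=1/858 [(2 5 5; 1 0 -1)], sign=-1
⇒ 4πI² = 25/1521
I = (-1)√(25/1521/(4π)) = -0.03616600

-0.036166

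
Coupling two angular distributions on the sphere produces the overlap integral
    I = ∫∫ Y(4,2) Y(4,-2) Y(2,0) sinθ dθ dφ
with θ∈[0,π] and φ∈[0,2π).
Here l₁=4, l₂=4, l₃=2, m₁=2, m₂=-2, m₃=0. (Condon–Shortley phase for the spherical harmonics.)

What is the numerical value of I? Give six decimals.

Checks pass: Σm=0; 10 even; l₃=2∈[0,8].
(2·4+1)(2·4+1)(2·2+1) = 405
Δ: 6! 2! 2! / 11! → 1/13860
sum: t=2:+1/192 t=3:−1/36 t=4:+1/192 = -5/288
3j²(4 4 2; 0 0 0) = Δ·Π!·Σ² = 20/693  (sign -1)
sum: t=0:+1/2880 t=1:−1/120 t=2:+1/192 = -1/360
3j²(4 4 2; 2 -2 0) = Δ·Π!·Σ² = 16/3465  (sign -1)
combine: 4πI² = 405·20/693·16/3465 = 320/5929
take √, sign +1: I = 0.06553591

0.065536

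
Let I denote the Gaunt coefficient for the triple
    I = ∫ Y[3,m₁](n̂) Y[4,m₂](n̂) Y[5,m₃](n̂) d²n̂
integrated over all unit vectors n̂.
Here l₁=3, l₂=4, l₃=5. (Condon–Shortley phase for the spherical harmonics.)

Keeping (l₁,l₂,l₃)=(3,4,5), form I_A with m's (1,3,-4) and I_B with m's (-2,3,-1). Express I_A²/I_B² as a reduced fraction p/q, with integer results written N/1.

l's match ⇒ only the (l;m) 3-j factors differ between A and B.
A: triangle coeff Δ(3,4,5) = 1/180180; Σ_t [1,2]: t=1:−1/4320 t=2:+1/5760 = -1/17280; (3j)²=7/4290 [(3 4 5; 1 3 -4)], sign=+1
B: triangle coeff Δ(3,4,5) = 1/180180; Σ_t [1,2]: t=1:−1/17280 t=2:+1/1440 = 11/17280; (3j)²=11/468 [(3 4 5; -2 3 -1)], sign=+1
I_A²/I_B² = (7/4290)/(11/468) = 42/605

42/605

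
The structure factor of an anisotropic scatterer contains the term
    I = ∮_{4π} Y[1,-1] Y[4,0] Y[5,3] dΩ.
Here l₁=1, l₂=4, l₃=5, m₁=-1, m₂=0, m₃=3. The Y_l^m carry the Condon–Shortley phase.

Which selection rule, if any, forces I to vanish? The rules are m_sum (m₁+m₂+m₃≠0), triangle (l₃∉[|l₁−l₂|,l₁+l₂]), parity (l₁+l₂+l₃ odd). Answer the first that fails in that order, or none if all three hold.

Σmᵢ = 2  ✗
l₃∈[|l₁−l₂|,l₁+l₂]=[3,5], have l₃=5
Σlᵢ = 10 ⇒ even

m_sum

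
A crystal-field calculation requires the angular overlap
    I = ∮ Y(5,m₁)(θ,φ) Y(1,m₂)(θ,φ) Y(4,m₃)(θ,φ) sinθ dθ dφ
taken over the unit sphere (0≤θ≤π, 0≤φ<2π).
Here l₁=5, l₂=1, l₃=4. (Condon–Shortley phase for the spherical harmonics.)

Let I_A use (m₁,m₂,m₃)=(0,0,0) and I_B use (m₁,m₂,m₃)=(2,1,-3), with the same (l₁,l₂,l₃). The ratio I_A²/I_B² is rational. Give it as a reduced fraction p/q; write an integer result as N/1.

Shared (l₁,l₂,l₃)=(5,1,4): N and (l;000)² cancel in I_A²/I_B².
A: Δ = 2!·8!·0!/11! = 1/495; Racah Σ t=1..1: t=1:−1/576 = -1/576; ⇒ 3j(5 1 4; 0 0 0)² = 5/99, sgn -1
B: Δ = 2!·8!·0!/11! = 1/495; Racah Σ t=2..2: t=2:+1/10080 = 1/10080; ⇒ 3j(5 1 4; 2 1 -3)² = 1/165, sgn -1
I_A²/I_B² = (5/99)/(1/165) = 25/3

25/3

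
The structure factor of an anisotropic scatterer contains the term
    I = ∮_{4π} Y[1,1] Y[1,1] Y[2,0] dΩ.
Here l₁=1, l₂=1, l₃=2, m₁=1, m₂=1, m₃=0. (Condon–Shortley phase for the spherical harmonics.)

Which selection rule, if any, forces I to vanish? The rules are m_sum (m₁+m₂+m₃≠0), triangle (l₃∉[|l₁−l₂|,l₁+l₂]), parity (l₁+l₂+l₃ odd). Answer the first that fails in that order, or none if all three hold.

m_sum

m₁+m₂+m₃ = 1 + 1 + 0 = 2  ✗
triangle: |1−1|=0 ≤ l₃=2 ≤ 1+1=2
parity: l₁+l₂+l₃ = 4 is even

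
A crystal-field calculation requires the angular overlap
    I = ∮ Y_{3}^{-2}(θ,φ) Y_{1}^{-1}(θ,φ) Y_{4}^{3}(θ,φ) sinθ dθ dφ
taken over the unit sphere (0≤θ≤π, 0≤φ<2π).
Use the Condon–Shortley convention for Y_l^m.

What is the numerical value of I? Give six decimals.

Checks pass: Σm=0; 8 even; l₃=4∈[2,4].
(2·3+1)(2·1+1)(2·4+1) = 189
Δ: 0! 6! 2! / 9! → 1/252
sum: t=0:+1/36 = 1/36
3j²(3 1 4; 0 0 0) = Δ·Π!·Σ² = 4/63  (sign +1)
sum: t=0:+1/240 = 1/240
3j²(3 1 4; -2 -1 3) = Δ·Π!·Σ² = 1/12  (sign -1)
combine: 4πI² = 189·4/63·1/12 = 1/1
take √, sign -1: I = -0.28209479

-0.282095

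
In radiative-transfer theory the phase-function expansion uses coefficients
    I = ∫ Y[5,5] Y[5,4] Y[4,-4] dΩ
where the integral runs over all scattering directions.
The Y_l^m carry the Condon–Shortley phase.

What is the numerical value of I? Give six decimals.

5 + 4 − 4 = 5 ≠ 0: azimuthal integral kills it; I = 0

0.000000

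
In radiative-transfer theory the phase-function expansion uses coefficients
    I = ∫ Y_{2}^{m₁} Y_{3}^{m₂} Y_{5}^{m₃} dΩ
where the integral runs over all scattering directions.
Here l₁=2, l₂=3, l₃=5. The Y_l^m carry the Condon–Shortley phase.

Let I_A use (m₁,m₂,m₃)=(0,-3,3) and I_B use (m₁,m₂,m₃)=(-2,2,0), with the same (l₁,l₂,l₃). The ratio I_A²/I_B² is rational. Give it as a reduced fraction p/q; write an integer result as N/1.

l's match ⇒ only the (l;m) 3-j factors differ between A and B.
A: triangle coeff Δ(2,3,5) = 1/2310; Σ_t [0,0]: t=0:+1/2880 = 1/2880; (3j)²=2/165 [(2 3 5; 0 -3 3)], sign=+1
B: triangle coeff Δ(2,3,5) = 1/2310; Σ_t [0,0]: t=0:+1/2880 = 1/2880; (3j)²=1/462 [(2 3 5; -2 2 0)], sign=-1
I_A²/I_B² = (2/165)/(1/462) = 28/5

28/5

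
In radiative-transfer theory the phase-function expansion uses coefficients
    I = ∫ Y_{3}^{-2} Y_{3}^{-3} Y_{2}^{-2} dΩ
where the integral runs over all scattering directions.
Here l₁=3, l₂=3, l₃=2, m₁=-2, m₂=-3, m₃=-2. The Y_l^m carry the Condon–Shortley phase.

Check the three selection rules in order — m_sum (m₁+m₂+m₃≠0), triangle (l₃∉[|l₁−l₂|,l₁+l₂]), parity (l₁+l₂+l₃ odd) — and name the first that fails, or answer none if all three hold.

Σmᵢ = -7  ✗
l₃∈[|l₁−l₂|,l₁+l₂]=[0,6], have l₃=2
Σlᵢ = 8 ⇒ even

m_sum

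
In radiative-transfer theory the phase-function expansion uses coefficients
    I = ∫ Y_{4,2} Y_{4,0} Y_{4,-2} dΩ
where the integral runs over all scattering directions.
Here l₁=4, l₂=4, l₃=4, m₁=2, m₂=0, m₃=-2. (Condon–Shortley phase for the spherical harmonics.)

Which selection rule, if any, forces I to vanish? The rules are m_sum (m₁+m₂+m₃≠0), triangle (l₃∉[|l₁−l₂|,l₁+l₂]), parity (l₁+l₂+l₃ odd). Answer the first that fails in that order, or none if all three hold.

none

m₁+m₂+m₃ = 2 + 0 − 2 = 0  ✓
triangle: |4−4|=0 ≤ l₃=4 ≤ 4+4=8  ✓
parity: l₁+l₂+l₃ = 12 is even  ✓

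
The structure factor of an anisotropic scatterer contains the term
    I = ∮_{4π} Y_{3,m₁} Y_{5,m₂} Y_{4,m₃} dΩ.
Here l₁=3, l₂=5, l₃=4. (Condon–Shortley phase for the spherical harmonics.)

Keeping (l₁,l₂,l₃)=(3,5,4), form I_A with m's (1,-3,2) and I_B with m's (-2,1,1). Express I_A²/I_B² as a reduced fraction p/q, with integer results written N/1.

3402/3125

Shared (l₁,l₂,l₃)=(3,5,4): N and (l;000)² cancel in I_A²/I_B².
A: Δ = 4!·2!·6!/13! = 1/180180; Racah Σ t=0..2: t=0:+1/2304 t=1:−1/720 t=2:+1/5760 = -1/1280; ⇒ 3j(3 5 4; 1 -3 2)² = 27/1430, sgn -1
B: Δ = 4!·2!·6!/13! = 1/180180; Racah Σ t=3..4: t=3:−1/432 t=4:+1/1152 = -5/3456; ⇒ 3j(3 5 4; -2 1 1)² = 625/36036, sgn +1
I_A²/I_B² = (27/1430)/(625/36036) = 3402/3125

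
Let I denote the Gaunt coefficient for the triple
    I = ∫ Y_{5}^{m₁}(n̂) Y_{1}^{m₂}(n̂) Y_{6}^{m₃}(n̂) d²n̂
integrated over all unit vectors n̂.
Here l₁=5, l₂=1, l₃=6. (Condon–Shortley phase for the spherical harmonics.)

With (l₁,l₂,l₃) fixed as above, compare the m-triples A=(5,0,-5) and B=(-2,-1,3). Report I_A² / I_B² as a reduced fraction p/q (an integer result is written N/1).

Same 5,1,6: normalisation and zero-m 3j drop out of the ratio.
A: Δ: 0! 10! 2! / 13! → 1/858; sum: t=0:+1/3628800 = 1/3628800; 3j²(5 1 6; 5 0 -5) = Δ·Π!·Σ² = 1/78  (sign -1)
B: Δ: 0! 10! 2! / 13! → 1/858; sum: t=0:+1/60480 = 1/60480; 3j²(5 1 6; -2 -1 3) = Δ·Π!·Σ² = 6/143  (sign -1)
I_A²/I_B² = (1/78)/(6/143) = 11/36

11/36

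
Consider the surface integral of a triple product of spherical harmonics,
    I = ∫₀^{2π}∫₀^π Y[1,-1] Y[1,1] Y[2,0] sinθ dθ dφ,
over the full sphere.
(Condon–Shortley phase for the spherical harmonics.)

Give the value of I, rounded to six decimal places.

0.126157

m-sum 0 ✓  L=4 even ✓  0≤2≤2 ✓
Π(2lᵢ+1) = 3×3×5 = 45
triangle coeff Δ(1,1,2) = 1/30
Σ_t [0,0]: t=0:+1/1 = 1/1
(3j)²=2/15 [(1 1 2; 0 0 0)], sign=+1
Σ_t [0,0]: t=0:+1/4 = 1/4
(3j)²=1/30 [(1 1 2; -1 1 0)], sign=+1
⇒ 4πI² = 1/5
I = (+1)√(1/5/(4π)) = 0.12615663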